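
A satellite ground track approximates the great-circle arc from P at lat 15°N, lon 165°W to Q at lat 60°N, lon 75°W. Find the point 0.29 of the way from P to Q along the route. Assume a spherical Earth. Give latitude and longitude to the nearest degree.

≈ lat 34°N, lon 151°W

From cos δ = sin φ₁ sin φ₂ + cos φ₁ cos φ₂ cos Δλ, the central angle is δ ≈ 1.345 rad (77.0°).
Interpolate at f = 0.29 with slerp weights a = sin((1−f)δ)/sin δ ≈ 0.837, b = sin(fδ)/sin δ ≈ 0.390.
p = a·p₁ + b·p₂ ≈ (-0.731, -0.398, 0.555); φ = arcsin(p_z) ≈ 33.68°, λ = atan2(p_y, p_x) ≈ -151.44°.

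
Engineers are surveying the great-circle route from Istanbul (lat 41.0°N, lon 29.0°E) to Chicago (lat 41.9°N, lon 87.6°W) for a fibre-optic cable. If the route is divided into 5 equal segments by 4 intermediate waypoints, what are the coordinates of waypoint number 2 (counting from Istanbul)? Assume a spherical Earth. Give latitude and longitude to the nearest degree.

Write both endpoints as unit vectors p₁, p₂ with components (cos φ cos λ, cos φ sin λ, sin φ).
The central angle between the endpoints is δ = arccos(p₁·p₂) ≈ 1.383 rad (79.2°).
Interpolate at f = 2/5 with slerp weights a = sin((1−f)δ)/sin δ ≈ 0.751, b = sin(fδ)/sin δ ≈ 0.535.
p = a·p₁ + b·p₂ ≈ (0.512, -0.123, 0.850); φ = arcsin(p_z) ≈ 58.20°, λ = atan2(p_y, p_x) ≈ -13.49°.

≈ lat 58°N, lon 13°W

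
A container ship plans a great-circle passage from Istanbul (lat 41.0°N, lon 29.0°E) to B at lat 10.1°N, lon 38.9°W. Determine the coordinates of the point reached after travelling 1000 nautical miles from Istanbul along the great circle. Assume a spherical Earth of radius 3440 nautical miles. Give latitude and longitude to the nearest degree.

Write both endpoints as unit vectors p₁, p₂ with components (cos φ cos λ, cos φ sin λ, sin φ).
The central angle between the endpoints is δ = arccos(p₁·p₂) ≈ 1.165 rad (66.8°). The total great-circle distance is δ·R ≈ 1.165 × 3440 ≈ 4008 nmi, so the target fraction is f = 1000/4008 ≈ 0.249.
Interpolate at f ≈ 0.249 with slerp weights a = sin((1−f)δ)/sin δ ≈ 0.835, b = sin(fδ)/sin δ ≈ 0.312.
p = a·p₁ + b·p₂ ≈ (0.790, 0.113, 0.602); φ = arcsin(p_z) ≈ 37.05°, λ = atan2(p_y, p_x) ≈ 8.11°.

≈ lat 37°N, lon 8°E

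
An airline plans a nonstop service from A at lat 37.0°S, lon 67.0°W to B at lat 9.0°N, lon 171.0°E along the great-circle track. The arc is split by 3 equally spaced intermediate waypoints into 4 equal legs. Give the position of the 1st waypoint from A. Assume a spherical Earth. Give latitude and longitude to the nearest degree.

≈ lat 38°S, lon 105°W

Write both endpoints as unit vectors p₁, p₂ with components (cos φ cos λ, cos φ sin λ, sin φ).
The central angle between the endpoints is δ = arccos(p₁·p₂) ≈ 2.108 rad (120.8°).
Interpolate at f = 1/4 with slerp weights a = sin((1−f)δ)/sin δ ≈ 1.164, b = sin(fδ)/sin δ ≈ 0.586.
p = a·p₁ + b·p₂ ≈ (-0.208, -0.765, -0.609); φ = arcsin(p_z) ≈ -37.52°, λ = atan2(p_y, p_x) ≈ -105.21°.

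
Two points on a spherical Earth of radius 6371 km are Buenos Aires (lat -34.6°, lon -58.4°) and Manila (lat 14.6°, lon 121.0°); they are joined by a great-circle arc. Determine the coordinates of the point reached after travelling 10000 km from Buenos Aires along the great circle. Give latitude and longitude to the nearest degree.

Convert each endpoint to a unit vector on the sphere (x = cos φ cos λ, y = cos φ sin λ, z = sin φ).
The central angle between the endpoints is δ = arccos(p₁·p₂) ≈ 2.792 rad (160.0°). The total great-circle distance is δ·R ≈ 2.792 × 6371 ≈ 17790 km, so the target fraction is f = 10000/17790 ≈ 0.562.
Interpolate at f ≈ 0.562 with slerp weights a = sin((1−f)δ)/sin δ ≈ 2.748, b = sin(fδ)/sin δ ≈ 2.923.
p = a·p₁ + b·p₂ ≈ (-0.272, 0.498, -0.823); φ = arcsin(p_z) ≈ -55.43°, λ = atan2(p_y, p_x) ≈ 118.61°.

≈ lat -55°, lon 119°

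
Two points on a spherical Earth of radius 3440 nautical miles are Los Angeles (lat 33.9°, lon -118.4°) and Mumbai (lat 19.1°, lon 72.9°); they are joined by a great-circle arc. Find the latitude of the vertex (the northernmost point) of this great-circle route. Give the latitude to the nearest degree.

The great circle lies in the plane with unit normal n̂ = (p₁ × p₂)/|p₁ × p₂|.
Here n̂_z ≈ -0.190; the vertex latitude is φ_max = arccos|n̂_z| ≈ 79.1°.

≈ 79°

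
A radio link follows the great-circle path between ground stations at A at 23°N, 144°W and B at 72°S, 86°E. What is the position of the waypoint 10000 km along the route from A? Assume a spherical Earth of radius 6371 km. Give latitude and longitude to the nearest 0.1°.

≈ 61.9°S, 178.9°E

From cos δ = sin φ₁ sin φ₂ + cos φ₁ cos φ₂ cos Δλ, the central angle is δ ≈ 2.158 rad (123.7°). The total great-circle distance is δ·R ≈ 2.158 × 6371 ≈ 13752 km, so the target fraction is f = 10000/13752 ≈ 0.727.
Interpolate at f ≈ 0.727 with slerp weights a = sin((1−f)δ)/sin δ ≈ 0.667, b = sin(fδ)/sin δ ≈ 1.202.
p = a·p₁ + b·p₂ ≈ (-0.471, 0.009, -0.882); φ = arcsin(p_z) ≈ -61.89°, λ = atan2(p_y, p_x) ≈ 178.87°.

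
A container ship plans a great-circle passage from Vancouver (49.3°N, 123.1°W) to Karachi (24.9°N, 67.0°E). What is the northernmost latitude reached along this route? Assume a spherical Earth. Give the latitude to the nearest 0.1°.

The great circle lies in the plane with unit normal n̂ = (p₁ × p₂)/|p₁ × p₂|.
Here n̂_z ≈ -0.108; the vertex latitude is φ_max = arccos|n̂_z| ≈ 83.8°.
Check via Clairaut: cos φ_max = |cos φ₁| · sin C = cos(49.3°)·sin(9.5°) ≈ 0.108, again giving ≈ 83.8°.

≈ 83.8°N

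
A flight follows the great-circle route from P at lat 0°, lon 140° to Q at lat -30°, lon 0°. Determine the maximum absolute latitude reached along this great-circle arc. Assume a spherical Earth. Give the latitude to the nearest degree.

≈ -42°

The great circle lies in the plane with unit normal n̂ = (p₁ × p₂)/|p₁ × p₂|.
Here n̂_z ≈ -0.744; the vertex latitude is φ_max = arccos|n̂_z| ≈ 41.9°.
Check via Clairaut: cos φ_max = |cos φ₁| · sin C = cos(0.0°)·sin(131.9°) ≈ 0.744, again giving ≈ 41.9°.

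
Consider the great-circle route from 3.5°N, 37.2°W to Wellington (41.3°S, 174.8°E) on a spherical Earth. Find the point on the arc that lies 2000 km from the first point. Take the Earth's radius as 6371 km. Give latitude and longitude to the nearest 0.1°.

Convert each endpoint to a unit vector on the sphere (x = cos φ cos λ, y = cos φ sin λ, z = sin φ).
The central angle between the endpoints is δ = arccos(p₁·p₂) ≈ 2.313 rad (132.5°). The total great-circle distance is δ·R ≈ 2.313 × 6371 ≈ 14739 km, so the target fraction is f = 2000/14739 ≈ 0.136.
Interpolate at f ≈ 0.136 with slerp weights a = sin((1−f)δ)/sin δ ≈ 1.235, b = sin(fδ)/sin δ ≈ 0.419.
p = a·p₁ + b·p₂ ≈ (0.668, -0.716, -0.201); φ = arcsin(p_z) ≈ -11.61°, λ = atan2(p_y, p_x) ≈ -47.01°.

≈ 11.6°S, 47.0°W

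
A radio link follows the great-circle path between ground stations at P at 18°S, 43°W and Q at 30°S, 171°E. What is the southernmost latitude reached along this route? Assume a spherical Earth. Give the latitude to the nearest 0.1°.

The great circle lies in the plane with unit normal n̂ = (p₁ × p₂)/|p₁ × p₂|.
Here n̂_z ≈ -0.542; the vertex latitude is φ_max = arccos|n̂_z| ≈ 57.1°.
Check via Clairaut: cos φ_max = |cos φ₁| · sin C = cos(18.0°)·sin(145.2°) ≈ 0.542, again giving ≈ 57.1°.

≈ 57.1°S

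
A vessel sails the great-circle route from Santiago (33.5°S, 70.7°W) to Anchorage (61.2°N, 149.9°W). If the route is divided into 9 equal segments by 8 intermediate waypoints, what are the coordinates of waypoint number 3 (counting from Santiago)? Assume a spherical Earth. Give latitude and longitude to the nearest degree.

The haversine formula gives a central angle δ ≈ 1.991 rad (114.1°) between the endpoints.
Interpolate at f = 3/9 with slerp weights a = sin((1−f)δ)/sin δ ≈ 1.063, b = sin(fδ)/sin δ ≈ 0.675.
p = a·p₁ + b·p₂ ≈ (0.012, -1.000, 0.005); φ = arcsin(p_z) ≈ 0.27°, λ = atan2(p_y, p_x) ≈ -89.33°.

≈ 0°N, 89°W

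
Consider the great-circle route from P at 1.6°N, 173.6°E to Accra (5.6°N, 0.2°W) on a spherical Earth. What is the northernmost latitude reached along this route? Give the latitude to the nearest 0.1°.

≈ 49.4°N

The great circle lies in the plane with unit normal n̂ = (p₁ × p₂)/|p₁ × p₂|.
Here n̂_z ≈ -0.651; the vertex latitude is φ_max = arccos|n̂_z| ≈ 49.4°.
Check via Clairaut: cos φ_max = |cos φ₁| · sin C = cos(1.6°)·sin(40.7°) ≈ 0.651, again giving ≈ 49.4°.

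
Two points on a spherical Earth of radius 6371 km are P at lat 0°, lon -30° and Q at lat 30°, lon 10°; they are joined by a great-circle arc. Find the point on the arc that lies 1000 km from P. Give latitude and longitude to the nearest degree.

≈ lat 6°, lon -23°

Convert each endpoint to a unit vector on the sphere (x = cos φ cos λ, y = cos φ sin λ, z = sin φ).
The central angle between the endpoints is δ = arccos(p₁·p₂) ≈ 0.845 rad (48.4°). The total great-circle distance is δ·R ≈ 0.845 × 6371 ≈ 5386 km, so the target fraction is f = 1000/5386 ≈ 0.186.
Interpolate at f ≈ 0.186 with slerp weights a = sin((1−f)δ)/sin δ ≈ 0.849, b = sin(fδ)/sin δ ≈ 0.209.
p = a·p₁ + b·p₂ ≈ (0.914, -0.393, 0.104); φ = arcsin(p_z) ≈ 6.00°, λ = atan2(p_y, p_x) ≈ -23.28°.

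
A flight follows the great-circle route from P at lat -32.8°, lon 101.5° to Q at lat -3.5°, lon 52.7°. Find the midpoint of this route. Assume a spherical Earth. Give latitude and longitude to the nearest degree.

Write both endpoints as unit vectors p₁, p₂ with components (cos φ cos λ, cos φ sin λ, sin φ).
The central angle between the endpoints is δ = arccos(p₁·p₂) ≈ 0.945 rad (54.1°).
Interpolate at f = 1/2 with slerp weights a = sin((1−f)δ)/sin δ ≈ 0.562, b = sin(fδ)/sin δ ≈ 0.562.
p = a·p₁ + b·p₂ ≈ (0.246, 0.908, -0.338); φ = arcsin(p_z) ≈ -19.78°, λ = atan2(p_y, p_x) ≈ 74.87°.

≈ lat -20°, lon 75°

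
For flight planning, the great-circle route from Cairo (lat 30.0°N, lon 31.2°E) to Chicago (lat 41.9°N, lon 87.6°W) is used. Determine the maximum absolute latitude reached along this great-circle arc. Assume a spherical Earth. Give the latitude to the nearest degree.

The great circle lies in the plane with unit normal n̂ = (p₁ × p₂)/|p₁ × p₂|.
Here n̂_z ≈ -0.565; the vertex latitude is φ_max = arccos|n̂_z| ≈ 55.6°.

≈ 56°N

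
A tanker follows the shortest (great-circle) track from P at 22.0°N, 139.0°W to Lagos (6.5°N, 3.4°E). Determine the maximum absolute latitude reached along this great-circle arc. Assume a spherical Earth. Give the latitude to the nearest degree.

The great circle lies in the plane with unit normal n̂ = (p₁ × p₂)/|p₁ × p₂|.
Here n̂_z ≈ +0.774; the vertex latitude is φ_max = arccos|n̂_z| ≈ 39.3°.
Check via Clairaut: cos φ_max = |cos φ₁| · sin C = cos(22.0°)·sin(56.6°) ≈ 0.774, again giving ≈ 39.3°.

≈ 39°N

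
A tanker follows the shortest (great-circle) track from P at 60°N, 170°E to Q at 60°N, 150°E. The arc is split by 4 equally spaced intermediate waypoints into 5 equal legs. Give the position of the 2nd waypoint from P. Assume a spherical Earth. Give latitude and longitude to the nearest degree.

From cos δ = sin φ₁ sin φ₂ + cos φ₁ cos φ₂ cos Δλ, the central angle is δ ≈ 0.174 rad (10.0°).
Interpolate at f = 2/5 with slerp weights a = sin((1−f)δ)/sin δ ≈ 0.602, b = sin(fδ)/sin δ ≈ 0.402.
p = a·p₁ + b·p₂ ≈ (-0.470, 0.153, 0.869); φ = arcsin(p_z) ≈ 60.36°, λ = atan2(p_y, p_x) ≈ 162.01°.

≈ 60°N, 162°E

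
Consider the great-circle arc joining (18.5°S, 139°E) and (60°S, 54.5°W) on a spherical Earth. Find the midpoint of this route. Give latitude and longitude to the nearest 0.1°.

≈ (68.1°S, 153.2°E)

Write both endpoints as unit vectors p₁, p₂ with components (cos φ cos λ, cos φ sin λ, sin φ).
The central angle between the endpoints is δ = arccos(p₁·p₂) ≈ 1.758 rad (100.7°).
Interpolate at f = 1/2 with slerp weights a = sin((1−f)δ)/sin δ ≈ 0.784, b = sin(fδ)/sin δ ≈ 0.784.
p = a·p₁ + b·p₂ ≈ (-0.333, 0.169, -0.928); φ = arcsin(p_z) ≈ -68.06°, λ = atan2(p_y, p_x) ≈ 153.17°.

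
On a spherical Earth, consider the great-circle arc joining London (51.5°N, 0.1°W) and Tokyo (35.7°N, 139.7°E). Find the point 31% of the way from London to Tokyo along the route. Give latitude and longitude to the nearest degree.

The haversine formula gives a central angle δ ≈ 1.500 rad (86.0°) between the endpoints.
Interpolate at f = 0.31 with slerp weights a = sin((1−f)δ)/sin δ ≈ 0.862, b = sin(fδ)/sin δ ≈ 0.450.
p = a·p₁ + b·p₂ ≈ (0.258, 0.235, 0.937); φ = arcsin(p_z) ≈ 69.56°, λ = atan2(p_y, p_x) ≈ 42.33°.

≈ (70°N, 42°E)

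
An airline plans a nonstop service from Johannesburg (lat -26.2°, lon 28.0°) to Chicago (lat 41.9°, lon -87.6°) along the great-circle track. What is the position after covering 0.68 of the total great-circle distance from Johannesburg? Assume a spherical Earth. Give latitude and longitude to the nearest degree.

≈ lat 28°, lon -41°

The haversine formula gives a central angle δ ≈ 2.194 rad (125.7°) between the endpoints.
Interpolate at f = 0.68 with slerp weights a = sin((1−f)δ)/sin δ ≈ 0.795, b = sin(fδ)/sin δ ≈ 1.227.
p = a·p₁ + b·p₂ ≈ (0.668, -0.578, 0.469); φ = arcsin(p_z) ≈ 27.95°, λ = atan2(p_y, p_x) ≈ -40.86°.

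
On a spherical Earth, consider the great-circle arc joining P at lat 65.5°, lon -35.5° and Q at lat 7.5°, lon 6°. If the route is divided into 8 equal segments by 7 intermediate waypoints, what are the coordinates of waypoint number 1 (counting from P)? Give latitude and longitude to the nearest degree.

Convert each endpoint to a unit vector on the sphere (x = cos φ cos λ, y = cos φ sin λ, z = sin φ).
The central angle between the endpoints is δ = arccos(p₁·p₂) ≈ 1.130 rad (64.7°).
Interpolate at f = 1/8 with slerp weights a = sin((1−f)δ)/sin δ ≈ 0.924, b = sin(fδ)/sin δ ≈ 0.156.
p = a·p₁ + b·p₂ ≈ (0.465, -0.206, 0.861); φ = arcsin(p_z) ≈ 59.40°, λ = atan2(p_y, p_x) ≈ -23.91°.

≈ lat 59°, lon -24°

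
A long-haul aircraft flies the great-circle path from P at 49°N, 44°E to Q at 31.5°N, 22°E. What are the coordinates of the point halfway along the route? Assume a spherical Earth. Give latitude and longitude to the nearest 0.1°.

≈ 40.8°N, 31.5°E

Write both endpoints as unit vectors p₁, p₂ with components (cos φ cos λ, cos φ sin λ, sin φ).
The central angle between the endpoints is δ = arccos(p₁·p₂) ≈ 0.420 rad (24.1°).
Interpolate at f = 1/2 with slerp weights a = sin((1−f)δ)/sin δ ≈ 0.511, b = sin(fδ)/sin δ ≈ 0.511.
p = a·p₁ + b·p₂ ≈ (0.645, 0.396, 0.653); φ = arcsin(p_z) ≈ 40.77°, λ = atan2(p_y, p_x) ≈ 31.55°.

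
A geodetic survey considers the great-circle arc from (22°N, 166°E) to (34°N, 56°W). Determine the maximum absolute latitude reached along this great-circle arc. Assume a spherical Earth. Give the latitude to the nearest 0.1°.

≈ 56.5°N

The great circle lies in the plane with unit normal n̂ = (p₁ × p₂)/|p₁ × p₂|.
Here n̂_z ≈ +0.552; the vertex latitude is φ_max = arccos|n̂_z| ≈ 56.5°.
Check via Clairaut: cos φ_max = |cos φ₁| · sin C = cos(22.0°)·sin(36.5°) ≈ 0.552, again giving ≈ 56.5°.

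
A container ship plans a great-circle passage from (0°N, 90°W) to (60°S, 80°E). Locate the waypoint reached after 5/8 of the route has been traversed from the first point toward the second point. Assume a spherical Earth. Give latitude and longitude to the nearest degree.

The haversine formula gives a central angle δ ≈ 2.086 rad (119.5°) between the endpoints.
Interpolate at f = 5/8 with slerp weights a = sin((1−f)δ)/sin δ ≈ 0.810, b = sin(fδ)/sin δ ≈ 1.108.
p = a·p₁ + b·p₂ ≈ (0.096, -0.264, -0.960); φ = arcsin(p_z) ≈ -73.68°, λ = atan2(p_y, p_x) ≈ -69.98°.

≈ (74°S, 70°W)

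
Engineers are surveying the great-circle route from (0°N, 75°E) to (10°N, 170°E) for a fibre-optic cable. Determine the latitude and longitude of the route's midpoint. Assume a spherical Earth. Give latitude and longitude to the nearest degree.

≈ (7°N, 122°E)

The haversine formula gives a central angle δ ≈ 1.657 rad (94.9°) between the endpoints.
Interpolate at f = 1/2 with slerp weights a = sin((1−f)δ)/sin δ ≈ 0.740, b = sin(fδ)/sin δ ≈ 0.740.
p = a·p₁ + b·p₂ ≈ (-0.526, 0.841, 0.128); φ = arcsin(p_z) ≈ 7.38°, λ = atan2(p_y, p_x) ≈ 122.02°.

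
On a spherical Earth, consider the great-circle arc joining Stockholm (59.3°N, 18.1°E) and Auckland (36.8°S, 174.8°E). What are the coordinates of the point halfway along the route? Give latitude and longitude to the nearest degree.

Write both endpoints as unit vectors p₁, p₂ with components (cos φ cos λ, cos φ sin λ, sin φ).
The central angle between the endpoints is δ = arccos(p₁·p₂) ≈ 2.669 rad (152.9°).
Interpolate at f = 1/2 with slerp weights a = sin((1−f)δ)/sin δ ≈ 2.137, b = sin(fδ)/sin δ ≈ 2.137.
p = a·p₁ + b·p₂ ≈ (-0.667, 0.494, 0.557); φ = arcsin(p_z) ≈ 33.88°, λ = atan2(p_y, p_x) ≈ 143.48°.

≈ (34°N, 143°E)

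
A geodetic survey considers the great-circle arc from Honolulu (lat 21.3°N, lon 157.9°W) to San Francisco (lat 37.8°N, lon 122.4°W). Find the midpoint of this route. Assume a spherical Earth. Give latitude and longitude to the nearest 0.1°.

≈ lat 30.8°N, lon 141.7°W

Convert each endpoint to a unit vector on the sphere (x = cos φ cos λ, y = cos φ sin λ, z = sin φ).
The central angle between the endpoints is δ = arccos(p₁·p₂) ≈ 0.606 rad (34.7°).
Interpolate at f = 1/2 with slerp weights a = sin((1−f)δ)/sin δ ≈ 0.524, b = sin(fδ)/sin δ ≈ 0.524.
p = a·p₁ + b·p₂ ≈ (-0.674, -0.533, 0.511); φ = arcsin(p_z) ≈ 30.76°, λ = atan2(p_y, p_x) ≈ -141.66°.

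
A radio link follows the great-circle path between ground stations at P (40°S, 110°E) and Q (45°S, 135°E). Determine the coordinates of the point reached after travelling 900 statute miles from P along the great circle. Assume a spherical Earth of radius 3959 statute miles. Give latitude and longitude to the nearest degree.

Convert each endpoint to a unit vector on the sphere (x = cos φ cos λ, y = cos φ sin λ, z = sin φ).
The central angle between the endpoints is δ = arccos(p₁·p₂) ≈ 0.332 rad (19.0°). The total great-circle distance is δ·R ≈ 0.332 × 3959 ≈ 1314 mi, so the target fraction is f = 900/1314 ≈ 0.685.
Interpolate at f ≈ 0.685 with slerp weights a = sin((1−f)δ)/sin δ ≈ 0.320, b = sin(fδ)/sin δ ≈ 0.692.
p = a·p₁ + b·p₂ ≈ (-0.430, 0.576, -0.695); φ = arcsin(p_z) ≈ -44.03°, λ = atan2(p_y, p_x) ≈ 126.71°.

≈ (44°S, 127°E)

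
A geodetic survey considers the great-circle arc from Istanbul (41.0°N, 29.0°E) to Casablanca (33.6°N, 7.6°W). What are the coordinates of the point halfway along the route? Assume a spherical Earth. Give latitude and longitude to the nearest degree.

≈ 39°N, 10°E

The haversine formula gives a central angle δ ≈ 0.520 rad (29.8°) between the endpoints.
Interpolate at f = 1/2 with slerp weights a = sin((1−f)δ)/sin δ ≈ 0.517, b = sin(fδ)/sin δ ≈ 0.517.
p = a·p₁ + b·p₂ ≈ (0.769, 0.132, 0.626); φ = arcsin(p_z) ≈ 38.74°, λ = atan2(p_y, p_x) ≈ 9.77°.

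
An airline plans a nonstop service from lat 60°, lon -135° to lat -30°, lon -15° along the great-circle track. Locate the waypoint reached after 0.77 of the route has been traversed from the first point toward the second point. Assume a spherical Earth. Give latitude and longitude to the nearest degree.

≈ lat -4°, lon -32°

Convert each endpoint to a unit vector on the sphere (x = cos φ cos λ, y = cos φ sin λ, z = sin φ).
The central angle between the endpoints is δ = arccos(p₁·p₂) ≈ 2.278 rad (130.5°).
Interpolate at f = 0.77 with slerp weights a = sin((1−f)δ)/sin δ ≈ 0.658, b = sin(fδ)/sin δ ≈ 1.293.
p = a·p₁ + b·p₂ ≈ (0.849, -0.522, -0.077); φ = arcsin(p_z) ≈ -4.41°, λ = atan2(p_y, p_x) ≈ -31.60°.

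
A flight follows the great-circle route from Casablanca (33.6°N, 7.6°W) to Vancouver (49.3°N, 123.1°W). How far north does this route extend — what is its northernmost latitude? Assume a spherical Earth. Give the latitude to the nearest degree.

The great circle lies in the plane with unit normal n̂ = (p₁ × p₂)/|p₁ × p₂|.
Here n̂_z ≈ -0.499; the vertex latitude is φ_max = arccos|n̂_z| ≈ 60.1°.
Check via Clairaut: cos φ_max = |cos φ₁| · sin C = cos(33.6°)·sin(36.8°) ≈ 0.499, again giving ≈ 60.1°.

≈ 60°N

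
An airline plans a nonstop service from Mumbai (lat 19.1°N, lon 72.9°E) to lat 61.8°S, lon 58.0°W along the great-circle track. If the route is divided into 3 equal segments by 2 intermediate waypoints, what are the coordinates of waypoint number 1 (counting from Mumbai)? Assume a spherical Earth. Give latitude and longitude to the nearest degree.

≈ lat 19°S, lon 55°E

Write both endpoints as unit vectors p₁, p₂ with components (cos φ cos λ, cos φ sin λ, sin φ).
The central angle between the endpoints is δ = arccos(p₁·p₂) ≈ 2.190 rad (125.5°).
Interpolate at f = 1/3 with slerp weights a = sin((1−f)δ)/sin δ ≈ 1.221, b = sin(fδ)/sin δ ≈ 0.819.
p = a·p₁ + b·p₂ ≈ (0.544, 0.774, -0.323); φ = arcsin(p_z) ≈ -18.82°, λ = atan2(p_y, p_x) ≈ 54.89°.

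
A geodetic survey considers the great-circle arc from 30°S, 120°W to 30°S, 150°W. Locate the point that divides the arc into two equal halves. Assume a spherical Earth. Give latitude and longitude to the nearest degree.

Convert each endpoint to a unit vector on the sphere (x = cos φ cos λ, y = cos φ sin λ, z = sin φ).
The central angle between the endpoints is δ = arccos(p₁·p₂) ≈ 0.452 rad (25.9°).
Interpolate at f = 1/2 with slerp weights a = sin((1−f)δ)/sin δ ≈ 0.513, b = sin(fδ)/sin δ ≈ 0.513.
p = a·p₁ + b·p₂ ≈ (-0.607, -0.607, -0.513); φ = arcsin(p_z) ≈ -30.87°, λ = atan2(p_y, p_x) ≈ -135.00°.

≈ 31°S, 135°W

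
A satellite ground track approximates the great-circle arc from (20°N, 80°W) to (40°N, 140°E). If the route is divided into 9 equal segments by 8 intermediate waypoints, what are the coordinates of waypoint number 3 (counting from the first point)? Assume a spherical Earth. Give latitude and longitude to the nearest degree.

≈ (49°N, 108°W)

Write both endpoints as unit vectors p₁, p₂ with components (cos φ cos λ, cos φ sin λ, sin φ).
The central angle between the endpoints is δ = arccos(p₁·p₂) ≈ 1.909 rad (109.4°).
Interpolate at f = 3/9 with slerp weights a = sin((1−f)δ)/sin δ ≈ 1.013, b = sin(fδ)/sin δ ≈ 0.630.
p = a·p₁ + b·p₂ ≈ (-0.204, -0.627, 0.751); φ = arcsin(p_z) ≈ 48.71°, λ = atan2(p_y, p_x) ≈ -108.03°.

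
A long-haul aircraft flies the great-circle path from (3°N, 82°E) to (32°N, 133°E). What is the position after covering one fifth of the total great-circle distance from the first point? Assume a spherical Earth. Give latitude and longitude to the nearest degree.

The haversine formula gives a central angle δ ≈ 0.976 rad (55.9°) between the endpoints.
Interpolate at f = 1/5 with slerp weights a = sin((1−f)δ)/sin δ ≈ 0.850, b = sin(fδ)/sin δ ≈ 0.234.
p = a·p₁ + b·p₂ ≈ (-0.017, 0.986, 0.169); φ = arcsin(p_z) ≈ 9.70°, λ = atan2(p_y, p_x) ≈ 91.01°.

≈ (10°N, 91°E)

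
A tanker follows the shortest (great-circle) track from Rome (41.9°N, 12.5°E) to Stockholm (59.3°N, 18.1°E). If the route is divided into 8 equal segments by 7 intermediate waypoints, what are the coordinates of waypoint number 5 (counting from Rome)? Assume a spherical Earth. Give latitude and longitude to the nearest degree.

Convert each endpoint to a unit vector on the sphere (x = cos φ cos λ, y = cos φ sin λ, z = sin φ).
The central angle between the endpoints is δ = arccos(p₁·p₂) ≈ 0.310 rad (17.7°).
Interpolate at f = 5/8 with slerp weights a = sin((1−f)δ)/sin δ ≈ 0.380, b = sin(fδ)/sin δ ≈ 0.631.
p = a·p₁ + b·p₂ ≈ (0.583, 0.161, 0.797); φ = arcsin(p_z) ≈ 52.81°, λ = atan2(p_y, p_x) ≈ 15.48°.

≈ (53°N, 15°E)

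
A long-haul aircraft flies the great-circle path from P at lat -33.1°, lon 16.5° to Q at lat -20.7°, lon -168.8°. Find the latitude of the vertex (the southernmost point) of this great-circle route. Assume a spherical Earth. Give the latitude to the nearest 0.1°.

The great circle lies in the plane with unit normal n̂ = (p₁ × p₂)/|p₁ × p₂|.
Here n̂_z ≈ +0.089; the vertex latitude is φ_max = arccos|n̂_z| ≈ 84.9°.
Check via Clairaut: cos φ_max = |cos φ₁| · sin C = cos(33.1°)·sin(173.9°) ≈ 0.089, again giving ≈ 84.9°.

≈ -84.9°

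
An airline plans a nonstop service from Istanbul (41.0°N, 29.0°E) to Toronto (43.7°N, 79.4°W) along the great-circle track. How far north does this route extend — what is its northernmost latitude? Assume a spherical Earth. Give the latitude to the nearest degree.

≈ 57°N

The great circle lies in the plane with unit normal n̂ = (p₁ × p₂)/|p₁ × p₂|.
Here n̂_z ≈ -0.539; the vertex latitude is φ_max = arccos|n̂_z| ≈ 57.4°.
Check via Clairaut: cos φ_max = |cos φ₁| · sin C = cos(41.0°)·sin(45.6°) ≈ 0.539, again giving ≈ 57.4°.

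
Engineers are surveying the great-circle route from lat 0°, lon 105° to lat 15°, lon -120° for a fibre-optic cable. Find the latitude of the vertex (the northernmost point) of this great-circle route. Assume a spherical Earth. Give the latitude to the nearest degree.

The great circle lies in the plane with unit normal n̂ = (p₁ × p₂)/|p₁ × p₂|.
Here n̂_z ≈ +0.935; the vertex latitude is φ_max = arccos|n̂_z| ≈ 20.8°.
Check via Clairaut: cos φ_max = |cos φ₁| · sin C = cos(0.0°)·sin(69.2°) ≈ 0.935, again giving ≈ 20.8°.

≈ 21°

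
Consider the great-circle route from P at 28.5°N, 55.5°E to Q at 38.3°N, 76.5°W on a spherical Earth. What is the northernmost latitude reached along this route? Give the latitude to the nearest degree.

The great circle lies in the plane with unit normal n̂ = (p₁ × p₂)/|p₁ × p₂|.
Here n̂_z ≈ -0.520; the vertex latitude is φ_max = arccos|n̂_z| ≈ 58.7°.
Check via Clairaut: cos φ_max = |cos φ₁| · sin C = cos(28.5°)·sin(36.3°) ≈ 0.520, again giving ≈ 58.7°.

≈ 59°N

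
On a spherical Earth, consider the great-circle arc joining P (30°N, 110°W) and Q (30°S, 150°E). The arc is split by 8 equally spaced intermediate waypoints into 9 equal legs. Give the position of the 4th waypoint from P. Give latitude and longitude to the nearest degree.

Convert each endpoint to a unit vector on the sphere (x = cos φ cos λ, y = cos φ sin λ, z = sin φ).
The central angle between the endpoints is δ = arccos(p₁·p₂) ≈ 1.961 rad (112.3°).
Interpolate at f = 4/9 with slerp weights a = sin((1−f)δ)/sin δ ≈ 0.958, b = sin(fδ)/sin δ ≈ 0.827.
p = a·p₁ + b·p₂ ≈ (-0.904, -0.422, 0.065); φ = arcsin(p_z) ≈ 3.75°, λ = atan2(p_y, p_x) ≈ -155.01°.

≈ (4°N, 155°W)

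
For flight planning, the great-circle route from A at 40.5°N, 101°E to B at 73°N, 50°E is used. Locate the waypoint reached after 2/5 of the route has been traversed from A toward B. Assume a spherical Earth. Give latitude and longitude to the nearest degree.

≈ 55°N, 91°E

Write both endpoints as unit vectors p₁, p₂ with components (cos φ cos λ, cos φ sin λ, sin φ).
The central angle between the endpoints is δ = arccos(p₁·p₂) ≈ 0.706 rad (40.4°).
Interpolate at f = 2/5 with slerp weights a = sin((1−f)δ)/sin δ ≈ 0.634, b = sin(fδ)/sin δ ≈ 0.430.
p = a·p₁ + b·p₂ ≈ (-0.011, 0.569, 0.822); φ = arcsin(p_z) ≈ 55.30°, λ = atan2(p_y, p_x) ≈ 91.13°.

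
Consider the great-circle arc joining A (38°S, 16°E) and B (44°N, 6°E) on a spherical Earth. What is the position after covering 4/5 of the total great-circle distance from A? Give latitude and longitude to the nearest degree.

Write both endpoints as unit vectors p₁, p₂ with components (cos φ cos λ, cos φ sin λ, sin φ).
The central angle between the endpoints is δ = arccos(p₁·p₂) ≈ 1.440 rad (82.5°).
Interpolate at f = 4/5 with slerp weights a = sin((1−f)δ)/sin δ ≈ 0.286, b = sin(fδ)/sin δ ≈ 0.921.
p = a·p₁ + b·p₂ ≈ (0.876, 0.132, 0.464); φ = arcsin(p_z) ≈ 27.63°, λ = atan2(p_y, p_x) ≈ 8.54°.

≈ (28°N, 9°E)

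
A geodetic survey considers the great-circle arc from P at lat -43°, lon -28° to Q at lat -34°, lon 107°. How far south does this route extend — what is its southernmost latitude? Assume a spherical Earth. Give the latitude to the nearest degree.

≈ -65°

The great circle lies in the plane with unit normal n̂ = (p₁ × p₂)/|p₁ × p₂|.
Here n̂_z ≈ +0.429; the vertex latitude is φ_max = arccos|n̂_z| ≈ 64.6°.
Check via Clairaut: cos φ_max = |cos φ₁| · sin C = cos(43.0°)·sin(144.1°) ≈ 0.429, again giving ≈ 64.6°.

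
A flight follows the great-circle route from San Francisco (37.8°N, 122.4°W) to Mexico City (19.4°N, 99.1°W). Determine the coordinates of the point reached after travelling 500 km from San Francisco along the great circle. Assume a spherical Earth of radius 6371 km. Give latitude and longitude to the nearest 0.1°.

The haversine formula gives a central angle δ ≈ 0.478 rad (27.4°) between the endpoints. The total great-circle distance is δ·R ≈ 0.478 × 6371 ≈ 3043 km, so the target fraction is f = 500/3043 ≈ 0.164.
Interpolate at f ≈ 0.164 with slerp weights a = sin((1−f)δ)/sin δ ≈ 0.845, b = sin(fδ)/sin δ ≈ 0.171.
p = a·p₁ + b·p₂ ≈ (-0.383, -0.723, 0.575); φ = arcsin(p_z) ≈ 35.09°, λ = atan2(p_y, p_x) ≈ -117.94°.

≈ (35.1°N, 117.9°W)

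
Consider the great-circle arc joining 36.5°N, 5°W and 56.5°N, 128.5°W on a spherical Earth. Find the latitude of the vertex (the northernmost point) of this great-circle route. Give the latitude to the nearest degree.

The great circle lies in the plane with unit normal n̂ = (p₁ × p₂)/|p₁ × p₂|.
Here n̂_z ≈ -0.382; the vertex latitude is φ_max = arccos|n̂_z| ≈ 67.5°.

≈ 68°N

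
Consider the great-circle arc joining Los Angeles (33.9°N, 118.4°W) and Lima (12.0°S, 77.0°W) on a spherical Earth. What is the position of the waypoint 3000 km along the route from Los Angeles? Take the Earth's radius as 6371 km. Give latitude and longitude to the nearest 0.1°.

Write both endpoints as unit vectors p₁, p₂ with components (cos φ cos λ, cos φ sin λ, sin φ).
The central angle between the endpoints is δ = arccos(p₁·p₂) ≈ 1.055 rad (60.5°). The total great-circle distance is δ·R ≈ 1.055 × 6371 ≈ 6723 km, so the target fraction is f = 3000/6723 ≈ 0.446.
Interpolate at f ≈ 0.446 with slerp weights a = sin((1−f)δ)/sin δ ≈ 0.634, b = sin(fδ)/sin δ ≈ 0.521.
p = a·p₁ + b·p₂ ≈ (-0.136, -0.960, 0.245); φ = arcsin(p_z) ≈ 14.20°, λ = atan2(p_y, p_x) ≈ -98.04°.

≈ (14.2°N, 98.0°W)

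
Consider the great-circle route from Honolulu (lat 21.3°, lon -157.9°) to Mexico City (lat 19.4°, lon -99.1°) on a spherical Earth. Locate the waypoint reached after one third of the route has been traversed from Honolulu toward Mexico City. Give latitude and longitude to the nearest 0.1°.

Write both endpoints as unit vectors p₁, p₂ with components (cos φ cos λ, cos φ sin λ, sin φ).
The central angle between the endpoints is δ = arccos(p₁·p₂) ≈ 0.957 rad (54.8°).
Interpolate at f = 1/3 with slerp weights a = sin((1−f)δ)/sin δ ≈ 0.729, b = sin(fδ)/sin δ ≈ 0.384.
p = a·p₁ + b·p₂ ≈ (-0.686, -0.613, 0.392); φ = arcsin(p_z) ≈ 23.09°, λ = atan2(p_y, p_x) ≈ -138.24°.

≈ lat 23.1°, lon -138.2°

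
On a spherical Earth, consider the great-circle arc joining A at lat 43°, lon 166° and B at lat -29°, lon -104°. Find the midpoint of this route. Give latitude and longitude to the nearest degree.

From cos δ = sin φ₁ sin φ₂ + cos φ₁ cos φ₂ cos Δλ, the central angle is δ ≈ 1.908 rad (109.3°).
Interpolate at f = 1/2 with slerp weights a = sin((1−f)δ)/sin δ ≈ 0.864, b = sin(fδ)/sin δ ≈ 0.864.
p = a·p₁ + b·p₂ ≈ (-0.796, -0.581, 0.170); φ = arcsin(p_z) ≈ 9.81°, λ = atan2(p_y, p_x) ≈ -143.90°.

≈ lat 10°, lon -144°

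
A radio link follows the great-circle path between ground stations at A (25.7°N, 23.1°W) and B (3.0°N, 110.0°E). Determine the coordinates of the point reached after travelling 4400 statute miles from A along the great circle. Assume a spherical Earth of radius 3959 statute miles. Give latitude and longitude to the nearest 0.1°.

≈ (32.4°N, 50.8°E)

Write both endpoints as unit vectors p₁, p₂ with components (cos φ cos λ, cos φ sin λ, sin φ).
The central angle between the endpoints is δ = arccos(p₁·p₂) ≈ 2.205 rad (126.3°). The total great-circle distance is δ·R ≈ 2.205 × 3959 ≈ 8728 mi, so the target fraction is f = 4400/8728 ≈ 0.504.
Interpolate at f ≈ 0.504 with slerp weights a = sin((1−f)δ)/sin δ ≈ 1.102, b = sin(fδ)/sin δ ≈ 1.112.
p = a·p₁ + b·p₂ ≈ (0.534, 0.654, 0.536); φ = arcsin(p_z) ≈ 32.42°, λ = atan2(p_y, p_x) ≈ 50.80°.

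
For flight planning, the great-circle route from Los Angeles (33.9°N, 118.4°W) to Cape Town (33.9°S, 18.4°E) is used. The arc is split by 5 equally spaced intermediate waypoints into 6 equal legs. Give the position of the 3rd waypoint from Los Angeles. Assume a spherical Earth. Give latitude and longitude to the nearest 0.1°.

≈ 0.0°N, 50.0°W

Convert each endpoint to a unit vector on the sphere (x = cos φ cos λ, y = cos φ sin λ, z = sin φ).
The central angle between the endpoints is δ = arccos(p₁·p₂) ≈ 2.521 rad (144.4°).
Interpolate at f = 3/6 with slerp weights a = sin((1−f)δ)/sin δ ≈ 1.636, b = sin(fδ)/sin δ ≈ 1.636.
p = a·p₁ + b·p₂ ≈ (0.643, -0.766, 0.000); φ = arcsin(p_z) ≈ 0.00°, λ = atan2(p_y, p_x) ≈ -50.00°.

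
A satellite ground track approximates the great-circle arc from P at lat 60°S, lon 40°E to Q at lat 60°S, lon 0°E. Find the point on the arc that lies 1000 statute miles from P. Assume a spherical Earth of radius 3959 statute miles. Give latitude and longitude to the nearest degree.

Convert each endpoint to a unit vector on the sphere (x = cos φ cos λ, y = cos φ sin λ, z = sin φ).
The central angle between the endpoints is δ = arccos(p₁·p₂) ≈ 0.344 rad (19.7°). The total great-circle distance is δ·R ≈ 0.344 × 3959 ≈ 1361 mi, so the target fraction is f = 1000/1361 ≈ 0.735.
Interpolate at f ≈ 0.735 with slerp weights a = sin((1−f)δ)/sin δ ≈ 0.270, b = sin(fδ)/sin δ ≈ 0.742.
p = a·p₁ + b·p₂ ≈ (0.474, 0.087, -0.876); φ = arcsin(p_z) ≈ -61.18°, λ = atan2(p_y, p_x) ≈ 10.37°.

≈ lat 61°S, lon 10°E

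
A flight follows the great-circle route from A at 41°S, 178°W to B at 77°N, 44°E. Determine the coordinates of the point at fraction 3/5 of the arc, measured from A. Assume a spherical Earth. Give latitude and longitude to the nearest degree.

The haversine formula gives a central angle δ ≈ 2.442 rad (139.9°) between the endpoints.
Interpolate at f = 3/5 with slerp weights a = sin((1−f)δ)/sin δ ≈ 1.288, b = sin(fδ)/sin δ ≈ 1.545.
p = a·p₁ + b·p₂ ≈ (-0.721, 0.208, 0.661); φ = arcsin(p_z) ≈ 41.36°, λ = atan2(p_y, p_x) ≈ 163.95°.

≈ 41°N, 164°E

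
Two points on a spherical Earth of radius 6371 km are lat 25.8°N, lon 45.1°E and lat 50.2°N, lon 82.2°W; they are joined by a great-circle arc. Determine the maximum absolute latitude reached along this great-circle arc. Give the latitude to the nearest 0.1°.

The great circle lies in the plane with unit normal n̂ = (p₁ × p₂)/|p₁ × p₂|.
Here n̂_z ≈ -0.458; the vertex latitude is φ_max = arccos|n̂_z| ≈ 62.7°.
Check via Clairaut: cos φ_max = |cos φ₁| · sin C = cos(25.8°)·sin(30.6°) ≈ 0.458, again giving ≈ 62.7°.

≈ 62.7°N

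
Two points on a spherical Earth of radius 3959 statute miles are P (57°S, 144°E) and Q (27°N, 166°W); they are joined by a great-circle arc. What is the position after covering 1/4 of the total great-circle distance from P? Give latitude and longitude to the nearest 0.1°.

From cos δ = sin φ₁ sin φ₂ + cos φ₁ cos φ₂ cos Δλ, the central angle is δ ≈ 1.640 rad (93.9°).
Interpolate at f = 1/4 with slerp weights a = sin((1−f)δ)/sin δ ≈ 0.945, b = sin(fδ)/sin δ ≈ 0.399.
p = a·p₁ + b·p₂ ≈ (-0.762, 0.216, -0.611); φ = arcsin(p_z) ≈ -37.65°, λ = atan2(p_y, p_x) ≈ 164.15°.

≈ (37.7°S, 164.1°E)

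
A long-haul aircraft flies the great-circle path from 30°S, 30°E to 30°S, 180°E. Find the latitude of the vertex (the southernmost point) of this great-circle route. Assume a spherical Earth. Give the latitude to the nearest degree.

≈ 66°S

The great circle lies in the plane with unit normal n̂ = (p₁ × p₂)/|p₁ × p₂|.
Here n̂_z ≈ +0.409; the vertex latitude is φ_max = arccos|n̂_z| ≈ 65.9°.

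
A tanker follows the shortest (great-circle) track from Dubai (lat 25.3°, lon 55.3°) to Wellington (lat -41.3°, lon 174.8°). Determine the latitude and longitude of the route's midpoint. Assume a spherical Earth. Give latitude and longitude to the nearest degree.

Write both endpoints as unit vectors p₁, p₂ with components (cos φ cos λ, cos φ sin λ, sin φ).
The central angle between the endpoints is δ = arccos(p₁·p₂) ≈ 2.235 rad (128.1°).
Interpolate at f = 1/2 with slerp weights a = sin((1−f)δ)/sin δ ≈ 1.142, b = sin(fδ)/sin δ ≈ 1.142.
p = a·p₁ + b·p₂ ≈ (-0.267, 0.926, -0.266); φ = arcsin(p_z) ≈ -15.41°, λ = atan2(p_y, p_x) ≈ 106.05°.

≈ lat -15°, lon 106°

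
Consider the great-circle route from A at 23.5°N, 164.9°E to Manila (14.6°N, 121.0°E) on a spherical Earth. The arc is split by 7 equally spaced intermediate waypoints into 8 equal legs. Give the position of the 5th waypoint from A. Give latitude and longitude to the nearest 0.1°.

≈ 19.2°N, 136.9°E

The haversine formula gives a central angle δ ≈ 0.738 rad (42.3°) between the endpoints.
Interpolate at f = 5/8 with slerp weights a = sin((1−f)δ)/sin δ ≈ 0.406, b = sin(fδ)/sin δ ≈ 0.661.
p = a·p₁ + b·p₂ ≈ (-0.689, 0.646, 0.329); φ = arcsin(p_z) ≈ 19.19°, λ = atan2(p_y, p_x) ≈ 136.87°.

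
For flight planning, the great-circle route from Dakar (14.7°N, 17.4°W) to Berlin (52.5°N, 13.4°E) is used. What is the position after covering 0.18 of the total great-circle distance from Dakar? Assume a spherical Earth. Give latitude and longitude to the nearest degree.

≈ (22°N, 14°W)

From cos δ = sin φ₁ sin φ₂ + cos φ₁ cos φ₂ cos Δλ, the central angle is δ ≈ 0.785 rad (45.0°).
Interpolate at f = 0.18 with slerp weights a = sin((1−f)δ)/sin δ ≈ 0.849, b = sin(fδ)/sin δ ≈ 0.199.
p = a·p₁ + b·p₂ ≈ (0.902, -0.217, 0.374); φ = arcsin(p_z) ≈ 21.94°, λ = atan2(p_y, p_x) ≈ -13.56°.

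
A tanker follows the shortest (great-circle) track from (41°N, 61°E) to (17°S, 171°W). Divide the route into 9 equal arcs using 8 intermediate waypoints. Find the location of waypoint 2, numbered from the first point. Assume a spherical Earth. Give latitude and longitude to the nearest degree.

≈ (41°N, 99°E)

Convert each endpoint to a unit vector on the sphere (x = cos φ cos λ, y = cos φ sin λ, z = sin φ).
The central angle between the endpoints is δ = arccos(p₁·p₂) ≈ 2.260 rad (129.5°).
Interpolate at f = 2/9 with slerp weights a = sin((1−f)δ)/sin δ ≈ 1.273, b = sin(fδ)/sin δ ≈ 0.624.
p = a·p₁ + b·p₂ ≈ (-0.123, 0.747, 0.653); φ = arcsin(p_z) ≈ 40.77°, λ = atan2(p_y, p_x) ≈ 99.38°.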